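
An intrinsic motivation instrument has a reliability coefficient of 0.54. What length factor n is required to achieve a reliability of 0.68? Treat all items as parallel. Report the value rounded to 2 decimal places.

1.81

Spearman-Brown solved for the length factor n:
n = r_target (1 − r_old) / [ r_old (1 − r_target) ]
n = 0.68 × (1 − 0.54) / [ 0.54 × (1 − 0.68) ]
  = 0.3128 / 0.1728 = 1.8102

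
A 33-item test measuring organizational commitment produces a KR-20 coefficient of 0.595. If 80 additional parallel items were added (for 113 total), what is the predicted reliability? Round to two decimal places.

0.83

n = 113/33 = 3.4242
By Spearman-Brown, r_new = n r / (1 + (n − 1) r).
r_new = 3.4242·0.595 / [1 + (3.4242 − 1)·0.595]
r_new = 2.0374 / 2.4424 ≈ 0.8342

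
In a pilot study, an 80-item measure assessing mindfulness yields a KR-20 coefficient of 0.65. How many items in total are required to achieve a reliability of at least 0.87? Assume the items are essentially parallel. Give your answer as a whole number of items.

289

Spearman-Brown solved for the length factor n:
n = r*(1 − r) / [ r (1 − r*) ]
n = 0.87(1 − 0.65) / [0.65(1 − 0.87)]
  = 0.3045 / 0.0845 = 3.6036
3.6036 × 80 = 288.29 → 289 items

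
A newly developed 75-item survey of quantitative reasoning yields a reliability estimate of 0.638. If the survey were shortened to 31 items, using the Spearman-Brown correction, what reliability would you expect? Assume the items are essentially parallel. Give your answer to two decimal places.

The new length is 31/75 = 0.4133 times the old.
r_new = 0.4133·0.638 / [1 + (0.4133 − 1)·0.638]
     = 0.2637 / 0.6257 = 0.4214

0.42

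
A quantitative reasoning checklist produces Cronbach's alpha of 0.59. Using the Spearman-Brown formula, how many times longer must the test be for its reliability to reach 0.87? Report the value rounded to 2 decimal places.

4.65

Spearman-Brown solved for the length factor n:
n = r_target (1 − r_old) / [ r_old (1 − r_target) ]
n = 0.87 × (1 − 0.59) / [ 0.59 × (1 − 0.87) ]
n = 0.3567 / 0.0767 ≈ 4.6506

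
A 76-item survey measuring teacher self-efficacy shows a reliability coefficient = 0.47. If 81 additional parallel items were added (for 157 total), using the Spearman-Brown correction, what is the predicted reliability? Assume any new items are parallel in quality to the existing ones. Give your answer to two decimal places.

n = 157/76 = 2.0658
Apply the Spearman-Brown prophecy formula, r' = nr / [1 + (n − 1)r]:
r_new = 2.0658·0.47 / [1 + (2.0658 − 1)·0.47]
     = 0.9709 / 1.5009 = 0.6469

0.65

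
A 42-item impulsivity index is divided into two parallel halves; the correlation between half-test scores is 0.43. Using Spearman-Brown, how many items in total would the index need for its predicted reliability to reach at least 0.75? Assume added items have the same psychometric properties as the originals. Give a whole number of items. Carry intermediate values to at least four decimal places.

r_full = 2(0.43)/(1 + 0.43) = 0.6014
Solve Spearman-Brown for n: n = 0.75(1 − 0.6014) / [0.6014(1 − 0.75)] = 1.9884
Required items = 1.9884 × 42 = 83.51, so 84 items.

84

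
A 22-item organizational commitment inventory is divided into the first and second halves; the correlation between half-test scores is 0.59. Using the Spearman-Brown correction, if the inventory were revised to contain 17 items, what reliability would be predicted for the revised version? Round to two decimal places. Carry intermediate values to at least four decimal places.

0.69

Full-test reliability from the split-half r: r_full = 2(0.59)/(1 + 0.59) = 0.7421
Then adjust to 17 items: n = 17/22 = 0.7727
r_new = n·r_full / (1 + (n − 1)·r_full) = 0.5734 / 0.8313 ≈ 0.6898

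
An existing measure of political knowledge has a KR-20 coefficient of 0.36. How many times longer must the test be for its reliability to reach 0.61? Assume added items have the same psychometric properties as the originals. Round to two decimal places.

2.78

n = [0.61 × 0.64] / [0.36 × 0.39]
  = 0.3904 / 0.1404 = 2.7806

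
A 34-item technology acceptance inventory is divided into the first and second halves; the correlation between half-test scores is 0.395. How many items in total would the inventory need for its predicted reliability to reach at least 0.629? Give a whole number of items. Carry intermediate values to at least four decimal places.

45

r_full = 2(0.395)/(1 + 0.395) = 0.5663
Solve Spearman-Brown for n: n = 0.629(1 − 0.5663) / [0.5663(1 − 0.629)] = 1.2984
Required items = 1.2984 × 34 = 44.15, so 45 items.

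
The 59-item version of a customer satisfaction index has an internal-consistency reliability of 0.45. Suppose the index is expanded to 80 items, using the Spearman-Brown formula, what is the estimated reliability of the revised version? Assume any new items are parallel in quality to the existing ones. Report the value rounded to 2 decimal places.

0.53

The new length is 80/59 = 1.3559 times the old.
Spearman-Brown: r_new = n·r / (1 + (n − 1)·r)
r_new = 1.3559·0.45 / [1 + (1.3559 − 1)·0.45]
     = 0.6102 / 1.1602 = 0.5259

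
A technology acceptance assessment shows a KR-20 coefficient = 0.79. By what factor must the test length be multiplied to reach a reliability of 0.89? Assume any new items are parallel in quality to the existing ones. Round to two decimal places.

n = 0.89(1 − 0.79) / [0.79(1 − 0.89)]
n = 0.1869 / 0.0869 ≈ 2.1507

2.15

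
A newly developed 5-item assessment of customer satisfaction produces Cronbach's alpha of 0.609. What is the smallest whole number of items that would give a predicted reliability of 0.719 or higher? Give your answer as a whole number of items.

9

n = 0.719(1 − 0.609) / [0.609(1 − 0.719)]
n = 0.281129 / 0.171129 ≈ 1.6428
So the test needs 1.6428 × 5 ≈ 8.21 items; rounding up, 9.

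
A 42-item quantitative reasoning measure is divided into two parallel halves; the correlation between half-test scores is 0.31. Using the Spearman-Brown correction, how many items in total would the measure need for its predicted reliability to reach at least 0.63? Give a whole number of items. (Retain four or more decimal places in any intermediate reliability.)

80

Corrected full-test reliability: r_full = 2 × 0.31 / (1 + 0.31) ≈ 0.4733
n = r_tgt(1 − r_full) / [r_full(1 − r_tgt)] = 0.63 × 0.5267 / (0.4733 × 0.37) ≈ 1.8948
Items = 1.8948 × 42 ≈ 79.58 → 80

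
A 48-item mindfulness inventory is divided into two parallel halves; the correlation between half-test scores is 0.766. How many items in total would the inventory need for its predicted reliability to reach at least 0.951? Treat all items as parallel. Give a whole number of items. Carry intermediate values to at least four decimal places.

r_full = 2(0.766)/(1 + 0.766) = 0.8675
n = r_tgt(1 − r_full) / [r_full(1 − r_tgt)] = 0.951 × 0.1325 / (0.8675 × 0.049) ≈ 2.9644
Items = 2.9644 × 48 ≈ 142.29 → 143

143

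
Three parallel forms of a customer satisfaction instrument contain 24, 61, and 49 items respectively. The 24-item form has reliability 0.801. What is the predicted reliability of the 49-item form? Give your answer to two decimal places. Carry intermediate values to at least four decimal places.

Only the ratio of lengths matters: n = 49/24 = 2.0417
r_{49} = n·r / (1 + (n − 1)·r) = 1.6354 / 1.8344 ≈ 0.8915

0.89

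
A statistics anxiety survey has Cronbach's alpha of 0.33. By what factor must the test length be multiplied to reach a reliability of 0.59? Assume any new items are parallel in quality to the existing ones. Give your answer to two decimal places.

2.92

Invert Spearman-Brown to solve for n:
n = r_target (1 − r_old) / [ r_old (1 − r_target) ]
n = 0.59(1 − 0.33) / [0.33(1 − 0.59)]
n = 0.3953 / 0.1353 ≈ 2.9217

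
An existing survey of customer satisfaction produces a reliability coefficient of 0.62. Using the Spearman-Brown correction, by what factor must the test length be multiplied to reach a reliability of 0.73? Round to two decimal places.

1.66

n = 0.73 × (1 − 0.62) / [ 0.62 × (1 − 0.73) ]
  = 0.2774 / 0.1674 = 1.6571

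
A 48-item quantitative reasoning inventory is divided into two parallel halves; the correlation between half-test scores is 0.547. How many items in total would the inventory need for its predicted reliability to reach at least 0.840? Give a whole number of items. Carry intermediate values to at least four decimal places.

105

Corrected full-test reliability: r_full = 2 × 0.547 / (1 + 0.547) ≈ 0.7072
Solve Spearman-Brown for n: n = 0.840(1 − 0.7072) / [0.7072(1 − 0.840)] = 2.1736
Items = 2.1736 × 48 ≈ 104.33 → 105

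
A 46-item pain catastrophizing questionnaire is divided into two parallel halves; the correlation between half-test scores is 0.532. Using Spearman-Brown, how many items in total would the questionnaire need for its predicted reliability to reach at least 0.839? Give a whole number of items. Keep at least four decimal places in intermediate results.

106

Corrected full-test reliability: r_full = 2 × 0.532 / (1 + 0.532) ≈ 0.6945
Solve Spearman-Brown for n: n = 0.839(1 − 0.6945) / [0.6945(1 − 0.839)] = 2.2923
Required items = 2.2923 × 46 = 105.45, so 106 items.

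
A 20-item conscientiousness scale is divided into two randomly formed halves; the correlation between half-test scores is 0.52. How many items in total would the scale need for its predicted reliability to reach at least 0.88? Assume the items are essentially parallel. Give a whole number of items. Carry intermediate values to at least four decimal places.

Corrected full-test reliability: r_full = 2 × 0.52 / (1 + 0.52) ≈ 0.6842
n = r_tgt(1 − r_full) / [r_full(1 − r_tgt)] = 0.88 × 0.3158 / (0.6842 × 0.12) ≈ 3.3848
Items = 3.3848 × 20 ≈ 67.70 → 68

68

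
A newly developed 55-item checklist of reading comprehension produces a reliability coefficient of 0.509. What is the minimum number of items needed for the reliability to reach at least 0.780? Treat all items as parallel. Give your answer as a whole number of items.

n = 0.780(1 − 0.509) / [0.509(1 − 0.780)]
n = 0.382980 / 0.111980 ≈ 3.4201
Items needed = n × 55 = 3.4201 × 55 ≈ 188.11 → round up to 189

189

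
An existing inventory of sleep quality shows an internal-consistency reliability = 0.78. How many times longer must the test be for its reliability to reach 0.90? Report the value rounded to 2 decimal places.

2.54

n = 0.90 × (1 − 0.78) / [ 0.78 × (1 − 0.90) ]
n = 0.1980 / 0.0780 ≈ 2.5385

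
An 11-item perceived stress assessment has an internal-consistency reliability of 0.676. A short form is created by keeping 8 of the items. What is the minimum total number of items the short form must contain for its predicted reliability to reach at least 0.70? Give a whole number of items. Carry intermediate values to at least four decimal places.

13

Short-form reliability: n = 8/11 = 0.7273; r_8 = n·r/(1+(n−1)r) ≈ 0.6028
Then solve for n' with r_old = 0.6028, r_target = 0.70: n' = 0.70(1 − 0.6028)/[0.6028(1 − 0.70)] = 1.5375
Total items = 1.5375 × 8 = 12.30, rounded up to 13.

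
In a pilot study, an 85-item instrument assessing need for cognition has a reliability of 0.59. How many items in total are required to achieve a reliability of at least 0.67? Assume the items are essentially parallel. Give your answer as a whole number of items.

120

Rearranging the Spearman-Brown formula for n,
n = r_target (1 − r_old) / [ r_old (1 − r_target) ]
n = 0.67 × (1 − 0.59) / [ 0.59 × (1 − 0.67) ]
  = 0.2747 / 0.1947 = 1.4109
So the test needs 1.4109 × 85 ≈ 119.93 items; rounding up, 120.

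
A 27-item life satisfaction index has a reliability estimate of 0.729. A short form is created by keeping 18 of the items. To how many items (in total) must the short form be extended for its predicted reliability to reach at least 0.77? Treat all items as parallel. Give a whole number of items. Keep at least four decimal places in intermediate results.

First, r for the 18-item form: n = 18/27 = 0.6667, so r_18 = 0.6667·0.729/(1 + (0.6667 − 1)·0.729) = 0.6420
Then solve for n' with r_old = 0.6420, r_target = 0.77: n' = 0.77(1 − 0.6420)/[0.6420(1 − 0.77)] = 1.8669
Items = 1.8669 × 18 ≈ 33.60 → 34

34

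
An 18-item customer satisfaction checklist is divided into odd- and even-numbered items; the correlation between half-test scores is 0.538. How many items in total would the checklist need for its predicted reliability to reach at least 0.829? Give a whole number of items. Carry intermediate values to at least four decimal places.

38

Corrected full-test reliability: r_full = 2 × 0.538 / (1 + 0.538) ≈ 0.6996
Solve Spearman-Brown for n: n = 0.829(1 − 0.6996) / [0.6996(1 − 0.829)] = 2.0817
Items = 2.0817 × 18 ≈ 37.47 → 38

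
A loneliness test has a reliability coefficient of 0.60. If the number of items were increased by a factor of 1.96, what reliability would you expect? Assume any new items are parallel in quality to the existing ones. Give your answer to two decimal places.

0.75

By Spearman-Brown, r_new = n r / (1 + (n − 1) r).
r_new = (1.96 × 0.60) / (1 + (1.96 − 1) × 0.60)
r_new = 1.1760 / 1.5760 ≈ 0.7462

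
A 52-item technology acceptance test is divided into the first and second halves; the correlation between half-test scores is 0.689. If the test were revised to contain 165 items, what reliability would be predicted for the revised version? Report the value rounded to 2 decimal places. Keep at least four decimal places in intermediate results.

Spearman-Brown correction (n = 2): r_full = 2·0.689/(1 + 0.689) = 0.8159
Length factor from 52 to 165 items: n = 165/52 = 3.1731
r_new = n·r_full / (1 + (n − 1)·r_full) = 2.5889 / 2.7730 ≈ 0.9336

0.93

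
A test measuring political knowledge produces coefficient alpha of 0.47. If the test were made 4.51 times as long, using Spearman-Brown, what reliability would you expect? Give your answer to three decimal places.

0.800

r_new = 4.51·0.47 / [1 + (4.51 − 1)·0.47]
r_new = 2.1197 / 2.6497 ≈ 0.8000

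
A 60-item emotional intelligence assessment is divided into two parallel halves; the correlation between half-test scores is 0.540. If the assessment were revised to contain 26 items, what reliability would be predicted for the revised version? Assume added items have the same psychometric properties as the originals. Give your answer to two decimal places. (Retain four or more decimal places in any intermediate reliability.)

Full-test reliability from the split-half r: r_full = 2(0.540)/(1 + 0.540) = 0.7013
Length factor from 60 to 26 items: n = 26/60 = 0.4333
r_new = n·r_full / (1 + (n − 1)·r_full) = 0.3039 / 0.6026 ≈ 0.5043

0.50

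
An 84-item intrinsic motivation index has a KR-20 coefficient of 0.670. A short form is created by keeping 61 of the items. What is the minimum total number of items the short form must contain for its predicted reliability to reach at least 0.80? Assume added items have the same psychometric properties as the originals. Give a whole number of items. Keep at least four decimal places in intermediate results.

166

Short-form reliability: n = 61/84 = 0.7262; r_61 = n·r/(1+(n−1)r) ≈ 0.5959
Length factor from the short form to reach 0.80: n' = 0.80(1 − 0.5959) / [0.5959(1 − 0.80)] ≈ 2.7125
Total items = 2.7125 × 61 = 165.46, rounded up to 166.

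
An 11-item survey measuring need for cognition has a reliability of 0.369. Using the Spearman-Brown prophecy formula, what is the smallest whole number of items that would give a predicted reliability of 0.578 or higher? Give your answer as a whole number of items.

26

Rearranging the Spearman-Brown formula for n,
n = r_target (1 − r_old) / [ r_old (1 − r_target) ]
n = 0.578 × (1 − 0.369) / [ 0.369 × (1 − 0.578) ]
n = 0.364718 / 0.155718 ≈ 2.3422
2.3422 × 11 = 25.76 → 26 items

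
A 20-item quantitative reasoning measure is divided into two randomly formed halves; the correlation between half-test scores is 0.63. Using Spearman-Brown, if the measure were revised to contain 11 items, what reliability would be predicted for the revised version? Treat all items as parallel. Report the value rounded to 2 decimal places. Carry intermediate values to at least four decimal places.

0.65

Full-test reliability from the split-half r: r_full = 2(0.63)/(1 + 0.63) = 0.7730
Length factor from 20 to 11 items: n = 11/20 = 0.5500
r_new = n·r_full / (1 + (n − 1)·r_full) = 0.4252 / 0.6522 ≈ 0.6519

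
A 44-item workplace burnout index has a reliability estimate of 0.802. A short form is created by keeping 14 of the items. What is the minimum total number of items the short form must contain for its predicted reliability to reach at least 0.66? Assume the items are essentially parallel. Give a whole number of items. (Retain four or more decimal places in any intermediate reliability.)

22

Short-form reliability: n = 14/44 = 0.3182; r_14 = n·r/(1+(n−1)r) ≈ 0.5631
Length factor from the short form to reach 0.66: n' = 0.66(1 − 0.5631) / [0.5631(1 − 0.66)] ≈ 1.5061
Total items = 1.5061 × 14 = 21.09, rounded up to 22.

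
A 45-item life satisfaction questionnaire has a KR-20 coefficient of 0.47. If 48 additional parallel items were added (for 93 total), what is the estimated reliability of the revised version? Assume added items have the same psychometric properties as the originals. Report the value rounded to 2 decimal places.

Length ratio n = 93/45 = 2.0667
Apply the Spearman-Brown prophecy formula, r' = nr / [1 + (n − 1)r]:
r_new = 2.0667·0.47 / [1 + (2.0667 − 1)·0.47]
     = 0.9713 / 1.5013 = 0.6470

0.65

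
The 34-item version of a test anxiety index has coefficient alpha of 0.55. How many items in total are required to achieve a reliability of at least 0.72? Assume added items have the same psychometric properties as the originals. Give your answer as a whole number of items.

72

Invert Spearman-Brown to solve for n:
n = r_target (1 − r_old) / [ r_old (1 − r_target) ]
n = 0.72(1 − 0.55) / [0.55(1 − 0.72)]
  = 0.3240 / 0.1540 = 2.1039
Items needed = n × 34 = 2.1039 × 34 ≈ 71.53 → round up to 72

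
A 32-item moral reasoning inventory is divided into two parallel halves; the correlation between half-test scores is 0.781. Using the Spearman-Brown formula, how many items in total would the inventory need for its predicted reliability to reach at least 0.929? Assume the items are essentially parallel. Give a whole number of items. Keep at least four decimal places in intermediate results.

59

r_full = 2(0.781)/(1 + 0.781) = 0.8770
n = r_tgt(1 − r_full) / [r_full(1 − r_tgt)] = 0.929 × 0.1230 / (0.8770 × 0.071) ≈ 1.8351
Items = 1.8351 × 32 ≈ 58.72 → 59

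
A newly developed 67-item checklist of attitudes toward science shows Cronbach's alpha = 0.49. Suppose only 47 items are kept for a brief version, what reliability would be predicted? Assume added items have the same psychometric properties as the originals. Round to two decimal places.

0.40

n = 47/67 = 0.7015
By Spearman-Brown, r_new = n r / (1 + (n − 1) r).
r_new = (0.7015 × 0.49) / (1 + (0.7015 − 1) × 0.49)
r_new = 0.3437 / 0.8537 ≈ 0.4026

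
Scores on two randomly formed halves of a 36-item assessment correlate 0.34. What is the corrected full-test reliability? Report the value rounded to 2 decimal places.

0.51

Apply the Spearman-Brown correction with n = 2:
r_full = 2(0.34) / (1 + 0.34)
r_full = 0.6800 / 1.3400 ≈ 0.5075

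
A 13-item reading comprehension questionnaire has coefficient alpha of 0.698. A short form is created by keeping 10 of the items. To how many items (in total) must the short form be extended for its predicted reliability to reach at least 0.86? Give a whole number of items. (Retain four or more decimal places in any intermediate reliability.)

First, r for the 10-item form: n = 10/13 = 0.7692, so r_10 = 0.7692·0.698/(1 + (0.7692 − 1)·0.698) = 0.6400
Length factor from the short form to reach 0.86: n' = 0.86(1 − 0.6400) / [0.6400(1 − 0.86)] ≈ 3.4554
Items = 3.4554 × 10 ≈ 34.55 → 35

35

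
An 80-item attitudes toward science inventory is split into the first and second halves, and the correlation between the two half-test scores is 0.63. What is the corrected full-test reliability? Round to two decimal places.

Apply the Spearman-Brown correction with n = 2:
r_full = 2(0.63) / (1 + 0.63)
r_full = 1.2600 / 1.6300 ≈ 0.7730

0.77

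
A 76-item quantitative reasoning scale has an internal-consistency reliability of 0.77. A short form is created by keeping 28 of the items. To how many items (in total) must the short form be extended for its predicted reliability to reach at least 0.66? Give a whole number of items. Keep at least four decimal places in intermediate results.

45

First, r for the 28-item form: n = 28/76 = 0.3684, so r_28 = 0.3684·0.77/(1 + (0.3684 − 1)·0.77) = 0.5522
Then solve for n' with r_old = 0.5522, r_target = 0.66: n' = 0.66(1 − 0.5522)/[0.5522(1 − 0.66)] = 1.5742
Items = 1.5742 × 28 ≈ 44.08 → 45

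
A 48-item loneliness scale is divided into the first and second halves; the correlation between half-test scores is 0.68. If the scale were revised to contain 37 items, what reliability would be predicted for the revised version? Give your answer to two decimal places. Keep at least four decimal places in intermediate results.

0.77

First correct the split-half correlation to full-test reliability: r_full = 2 × 0.68 / (1 + 0.68) ≈ 0.8095
Length factor from 48 to 37 items: n = 37/48 = 0.7708
r_new = n·r_full / (1 + (n − 1)·r_full) = 0.6240 / 0.8145 ≈ 0.7661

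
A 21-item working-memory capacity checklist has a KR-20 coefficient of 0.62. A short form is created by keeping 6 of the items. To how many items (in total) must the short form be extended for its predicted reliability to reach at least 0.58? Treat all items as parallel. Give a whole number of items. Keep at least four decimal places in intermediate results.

18

Short-form reliability: n = 6/21 = 0.2857; r_6 = n·r/(1+(n−1)r) ≈ 0.3179
Length factor from the short form to reach 0.58: n' = 0.58(1 − 0.3179) / [0.3179(1 − 0.58)] ≈ 2.9630
Total items = 2.9630 × 6 = 17.78, rounded up to 18.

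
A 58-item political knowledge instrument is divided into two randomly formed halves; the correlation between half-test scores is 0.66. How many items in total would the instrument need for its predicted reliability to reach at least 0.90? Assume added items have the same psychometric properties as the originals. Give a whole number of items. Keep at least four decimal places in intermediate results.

135

Corrected full-test reliability: r_full = 2 × 0.66 / (1 + 0.66) ≈ 0.7952
n = r_tgt(1 − r_full) / [r_full(1 − r_tgt)] = 0.90 × 0.2048 / (0.7952 × 0.10) ≈ 2.3179
Items = 2.3179 × 58 ≈ 134.44 → 135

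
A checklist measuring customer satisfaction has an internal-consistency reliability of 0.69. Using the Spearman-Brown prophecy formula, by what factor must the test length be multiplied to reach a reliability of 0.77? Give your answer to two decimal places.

1.50

Spearman-Brown solved for the length factor n:
n = r*(1 − r) / [ r (1 − r*) ]
n = 0.77 × (1 − 0.69) / [ 0.69 × (1 − 0.77) ]
n = 0.2387 / 0.1587 ≈ 1.5041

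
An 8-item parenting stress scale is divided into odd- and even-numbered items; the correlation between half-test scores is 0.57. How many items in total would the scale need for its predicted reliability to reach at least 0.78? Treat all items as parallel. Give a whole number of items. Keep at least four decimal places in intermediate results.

11

Corrected full-test reliability: r_full = 2 × 0.57 / (1 + 0.57) ≈ 0.7261
Solve Spearman-Brown for n: n = 0.78(1 − 0.7261) / [0.7261(1 − 0.78)] = 1.3374
Required items = 1.3374 × 8 = 10.70, so 11 items.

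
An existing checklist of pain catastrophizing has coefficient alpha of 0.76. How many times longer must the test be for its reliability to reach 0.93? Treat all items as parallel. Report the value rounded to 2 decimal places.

Rearranging the Spearman-Brown formula for n,
n = r*(1 − r) / [ r (1 − r*) ]
n = 0.93 × (1 − 0.76) / [ 0.76 × (1 − 0.93) ]
n = 0.2232 / 0.0532 ≈ 4.1955

4.20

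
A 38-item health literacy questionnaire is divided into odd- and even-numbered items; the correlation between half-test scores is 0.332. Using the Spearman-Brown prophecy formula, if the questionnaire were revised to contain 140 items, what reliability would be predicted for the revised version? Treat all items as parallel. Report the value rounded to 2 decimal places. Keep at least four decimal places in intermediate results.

Spearman-Brown correction (n = 2): r_full = 2·0.332/(1 + 0.332) = 0.4985
Then adjust to 140 items: n = 140/38 = 3.6842
r_new = n·r_full / (1 + (n − 1)·r_full) = 1.8366 / 2.3381 ≈ 0.7855

0.79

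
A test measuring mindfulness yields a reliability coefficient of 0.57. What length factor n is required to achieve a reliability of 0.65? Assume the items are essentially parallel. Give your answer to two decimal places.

Spearman-Brown solved for the length factor n:
n = r*(1 − r) / [ r (1 − r*) ]
n = 0.65(1 − 0.57) / [0.57(1 − 0.65)]
  = 0.2795 / 0.1995 = 1.4010

1.40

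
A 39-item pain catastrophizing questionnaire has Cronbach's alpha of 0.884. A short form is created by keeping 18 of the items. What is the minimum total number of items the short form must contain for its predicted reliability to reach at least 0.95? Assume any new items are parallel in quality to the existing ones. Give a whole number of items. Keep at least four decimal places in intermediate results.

First, r for the 18-item form: n = 18/39 = 0.4615, so r_18 = 0.4615·0.884/(1 + (0.4615 − 1)·0.884) = 0.7786
Length factor from the short form to reach 0.95: n' = 0.95(1 − 0.7786) / [0.7786(1 − 0.95)] ≈ 5.4028
Items = 5.4028 × 18 ≈ 97.25 → 98

98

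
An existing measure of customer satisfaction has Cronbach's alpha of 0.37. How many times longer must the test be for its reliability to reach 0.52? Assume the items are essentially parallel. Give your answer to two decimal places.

1.84

n = [0.52 × 0.63] / [0.37 × 0.48]
  = 0.3276 / 0.1776 = 1.8446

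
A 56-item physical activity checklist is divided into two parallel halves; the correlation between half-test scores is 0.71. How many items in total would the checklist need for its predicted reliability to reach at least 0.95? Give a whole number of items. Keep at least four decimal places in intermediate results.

218

r_full = 2(0.71)/(1 + 0.71) = 0.8304
Solve Spearman-Brown for n: n = 0.95(1 − 0.8304) / [0.8304(1 − 0.95)] = 3.8805
Required items = 3.8805 × 56 = 217.31, so 218 items.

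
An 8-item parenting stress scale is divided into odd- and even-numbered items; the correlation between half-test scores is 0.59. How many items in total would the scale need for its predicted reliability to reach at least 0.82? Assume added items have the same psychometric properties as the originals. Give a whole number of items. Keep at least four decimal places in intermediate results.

Corrected full-test reliability: r_full = 2 × 0.59 / (1 + 0.59) ≈ 0.7421
n = r_tgt(1 − r_full) / [r_full(1 − r_tgt)] = 0.82 × 0.2579 / (0.7421 × 0.18) ≈ 1.5832
Items = 1.5832 × 8 ≈ 12.67 → 13

13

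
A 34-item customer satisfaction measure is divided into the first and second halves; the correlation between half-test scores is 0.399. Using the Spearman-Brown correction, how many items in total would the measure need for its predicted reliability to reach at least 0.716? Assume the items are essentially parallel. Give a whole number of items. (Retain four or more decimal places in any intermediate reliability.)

65

r_full = 2(0.399)/(1 + 0.399) = 0.5704
n = r_tgt(1 − r_full) / [r_full(1 − r_tgt)] = 0.716 × 0.4296 / (0.5704 × 0.284) ≈ 1.8988
Required items = 1.8988 × 34 = 64.56, so 65 items.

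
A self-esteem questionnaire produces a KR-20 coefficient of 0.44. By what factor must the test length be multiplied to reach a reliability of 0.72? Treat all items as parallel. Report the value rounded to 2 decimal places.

Invert Spearman-Brown to solve for n:
n = r_target (1 − r_old) / [ r_old (1 − r_target) ]
n = 0.72 × (1 − 0.44) / [ 0.44 × (1 − 0.72) ]
  = 0.4032 / 0.1232 = 3.2727

3.27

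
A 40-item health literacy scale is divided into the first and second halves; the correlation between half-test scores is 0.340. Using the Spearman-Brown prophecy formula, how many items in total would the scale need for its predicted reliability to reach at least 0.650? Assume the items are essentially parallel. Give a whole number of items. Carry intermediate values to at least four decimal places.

Corrected full-test reliability: r_full = 2 × 0.340 / (1 + 0.340) ≈ 0.5075
Solve Spearman-Brown for n: n = 0.650(1 − 0.5075) / [0.5075(1 − 0.650)] = 1.8023
Items = 1.8023 × 40 ≈ 72.09 → 73

73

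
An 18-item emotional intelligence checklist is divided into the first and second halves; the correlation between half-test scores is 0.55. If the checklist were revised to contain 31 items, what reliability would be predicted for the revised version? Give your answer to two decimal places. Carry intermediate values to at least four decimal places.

Spearman-Brown correction (n = 2): r_full = 2·0.55/(1 + 0.55) = 0.7097
Length factor from 18 to 31 items: n = 31/18 = 1.7222
r_new = n·r_full / (1 + (n − 1)·r_full) = 1.2222 / 1.5125 ≈ 0.8081

0.81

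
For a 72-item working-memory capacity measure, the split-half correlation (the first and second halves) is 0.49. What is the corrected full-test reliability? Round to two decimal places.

0.66

Apply the Spearman-Brown correction with n = 2:
r_full = 2(0.49) / (1 + 0.49)
       = 0.9800 / 1.4900 = 0.6577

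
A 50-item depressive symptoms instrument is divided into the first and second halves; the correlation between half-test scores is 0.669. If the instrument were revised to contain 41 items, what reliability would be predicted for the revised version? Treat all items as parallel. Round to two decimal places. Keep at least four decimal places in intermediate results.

0.77

First correct the split-half correlation to full-test reliability: r_full = 2 × 0.669 / (1 + 0.669) ≈ 0.8017
Length factor from 50 to 41 items: n = 41/50 = 0.8200
r_new = n·r_full / (1 + (n − 1)·r_full) = 0.6574 / 0.8557 ≈ 0.7683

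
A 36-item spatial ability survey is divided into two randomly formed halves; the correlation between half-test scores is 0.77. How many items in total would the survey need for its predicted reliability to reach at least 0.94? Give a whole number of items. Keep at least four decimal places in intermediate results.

85

Corrected full-test reliability: r_full = 2 × 0.77 / (1 + 0.77) ≈ 0.8701
Solve Spearman-Brown for n: n = 0.94(1 − 0.8701) / [0.8701(1 − 0.94)] = 2.3389
Required items = 2.3389 × 36 = 84.20, so 85 items.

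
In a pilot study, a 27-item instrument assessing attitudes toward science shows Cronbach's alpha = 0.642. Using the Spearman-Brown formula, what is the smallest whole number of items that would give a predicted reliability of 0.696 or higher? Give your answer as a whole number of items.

35

n = 0.696 × (1 − 0.642) / [ 0.642 × (1 − 0.696) ]
n = 0.249168 / 0.195168 ≈ 1.2767
So the test needs 1.2767 × 27 ≈ 34.47 items; rounding up, 35.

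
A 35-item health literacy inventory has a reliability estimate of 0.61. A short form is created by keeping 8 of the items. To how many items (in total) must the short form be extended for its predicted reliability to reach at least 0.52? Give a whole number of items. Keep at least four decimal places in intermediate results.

25

Short-form reliability: n = 8/35 = 0.2286; r_8 = n·r/(1+(n−1)r) ≈ 0.2634
Then solve for n' with r_old = 0.2634, r_target = 0.52: n' = 0.52(1 − 0.2634)/[0.2634(1 − 0.52)] = 3.0295
Total items = 3.0295 × 8 = 24.24, rounded up to 25.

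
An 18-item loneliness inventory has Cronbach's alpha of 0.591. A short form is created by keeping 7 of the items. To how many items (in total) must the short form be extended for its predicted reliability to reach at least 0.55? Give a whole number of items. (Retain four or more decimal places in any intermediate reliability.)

Short-form reliability: n = 7/18 = 0.3889; r_7 = n·r/(1+(n−1)r) ≈ 0.3598
Length factor from the short form to reach 0.55: n' = 0.55(1 − 0.3598) / [0.3598(1 − 0.55)] ≈ 2.1747
Items = 2.1747 × 7 ≈ 15.22 → 16

16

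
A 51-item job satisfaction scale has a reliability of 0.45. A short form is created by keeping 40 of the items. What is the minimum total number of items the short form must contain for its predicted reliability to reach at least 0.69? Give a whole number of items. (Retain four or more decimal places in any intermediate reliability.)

Short-form reliability: n = 40/51 = 0.7843; r_40 = n·r/(1+(n−1)r) ≈ 0.3909
Length factor from the short form to reach 0.69: n' = 0.69(1 − 0.3909) / [0.3909(1 − 0.69)] ≈ 3.4682
Items = 3.4682 × 40 ≈ 138.73 → 139

139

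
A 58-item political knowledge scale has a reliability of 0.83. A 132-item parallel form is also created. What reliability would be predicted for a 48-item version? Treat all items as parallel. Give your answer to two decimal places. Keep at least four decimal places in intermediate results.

The 132-item form is not needed; work directly from the 58-item form with n = 48/58 = 0.8276.
r_{48} = n·r / (1 + (n − 1)·r) = 0.6869 / 0.8569 ≈ 0.8016

0.80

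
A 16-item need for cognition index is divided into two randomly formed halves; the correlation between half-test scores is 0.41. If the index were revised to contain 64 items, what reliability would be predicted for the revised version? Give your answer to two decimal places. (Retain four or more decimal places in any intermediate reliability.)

Full-test reliability from the split-half r: r_full = 2(0.41)/(1 + 0.41) = 0.5816
Length factor from 16 to 64 items: n = 64/16 = 4.0000
r_new = n·r_full / (1 + (n − 1)·r_full) = 2.3264 / 2.7448 ≈ 0.8476

0.85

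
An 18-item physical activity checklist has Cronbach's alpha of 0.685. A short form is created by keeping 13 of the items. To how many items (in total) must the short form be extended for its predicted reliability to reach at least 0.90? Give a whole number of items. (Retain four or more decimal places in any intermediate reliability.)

75

Short-form reliability: n = 13/18 = 0.7222; r_13 = n·r/(1+(n−1)r) ≈ 0.6110
Length factor from the short form to reach 0.90: n' = 0.90(1 − 0.6110) / [0.6110(1 − 0.90)] ≈ 5.7300
Total items = 5.7300 × 13 = 74.49, rounded up to 75.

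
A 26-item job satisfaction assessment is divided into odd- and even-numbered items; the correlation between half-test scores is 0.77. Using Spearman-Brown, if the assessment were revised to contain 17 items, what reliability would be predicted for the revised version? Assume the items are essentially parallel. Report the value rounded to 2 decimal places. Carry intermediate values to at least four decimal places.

0.81

First correct the split-half correlation to full-test reliability: r_full = 2 × 0.77 / (1 + 0.77) ≈ 0.8701
Length factor from 26 to 17 items: n = 17/26 = 0.6538
r_new = n·r_full / (1 + (n − 1)·r_full) = 0.5689 / 0.6988 ≈ 0.8141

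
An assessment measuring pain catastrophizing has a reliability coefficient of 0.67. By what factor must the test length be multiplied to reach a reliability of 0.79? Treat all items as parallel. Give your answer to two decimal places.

Invert Spearman-Brown to solve for n:
n = r_target (1 − r_old) / [ r_old (1 − r_target) ]
n = 0.79 × (1 − 0.67) / [ 0.67 × (1 − 0.79) ]
n = 0.2607 / 0.1407 ≈ 1.8529

1.85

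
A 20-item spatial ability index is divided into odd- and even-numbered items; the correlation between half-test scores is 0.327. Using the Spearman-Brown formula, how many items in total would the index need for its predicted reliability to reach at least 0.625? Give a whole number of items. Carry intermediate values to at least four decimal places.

r_full = 2(0.327)/(1 + 0.327) = 0.4928
n = r_tgt(1 − r_full) / [r_full(1 − r_tgt)] = 0.625 × 0.5072 / (0.4928 × 0.375) ≈ 1.7154
Required items = 1.7154 × 20 = 34.31, so 35 items.

35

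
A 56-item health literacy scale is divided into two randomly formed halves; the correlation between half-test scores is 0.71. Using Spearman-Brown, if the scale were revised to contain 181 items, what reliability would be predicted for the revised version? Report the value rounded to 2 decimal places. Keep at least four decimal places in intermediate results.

Spearman-Brown correction (n = 2): r_full = 2·0.71/(1 + 0.71) = 0.8304
Then adjust to 181 items: n = 181/56 = 3.2321
r_new = n·r_full / (1 + (n − 1)·r_full) = 2.6839 / 2.8535 ≈ 0.9406

0.94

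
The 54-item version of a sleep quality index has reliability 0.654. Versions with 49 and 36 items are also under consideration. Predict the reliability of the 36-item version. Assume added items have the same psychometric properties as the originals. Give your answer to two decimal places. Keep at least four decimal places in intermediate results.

0.56

The 49-item form is not needed; work directly from the 54-item form with n = 36/54 = 0.6667.
r_{36} = n·r / (1 + (n − 1)·r) = 0.4360 / 0.7820 ≈ 0.5575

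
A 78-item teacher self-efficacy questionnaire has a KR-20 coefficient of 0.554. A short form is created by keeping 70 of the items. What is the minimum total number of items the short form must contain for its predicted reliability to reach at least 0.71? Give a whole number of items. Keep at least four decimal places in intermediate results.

154

First, r for the 70-item form: n = 70/78 = 0.8974, so r_70 = 0.8974·0.554/(1 + (0.8974 − 1)·0.554) = 0.5271
Length factor from the short form to reach 0.71: n' = 0.71(1 − 0.5271) / [0.5271(1 − 0.71)] ≈ 2.1965
Total items = 2.1965 × 70 = 153.75, rounded up to 154.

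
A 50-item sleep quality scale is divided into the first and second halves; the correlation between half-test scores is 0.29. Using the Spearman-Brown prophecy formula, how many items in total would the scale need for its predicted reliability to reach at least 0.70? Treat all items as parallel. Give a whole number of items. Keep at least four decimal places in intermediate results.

r_full = 2(0.29)/(1 + 0.29) = 0.4496
Solve Spearman-Brown for n: n = 0.70(1 − 0.4496) / [0.4496(1 − 0.70)] = 2.8565
Required items = 2.8565 × 50 = 142.82, so 143 items.

143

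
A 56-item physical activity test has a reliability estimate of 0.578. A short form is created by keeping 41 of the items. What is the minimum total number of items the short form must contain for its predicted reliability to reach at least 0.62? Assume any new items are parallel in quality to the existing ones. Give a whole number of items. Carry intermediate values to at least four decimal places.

First, r for the 41-item form: n = 41/56 = 0.7321, so r_41 = 0.7321·0.578/(1 + (0.7321 − 1)·0.578) = 0.5007
Length factor from the short form to reach 0.62: n' = 0.62(1 − 0.5007) / [0.5007(1 − 0.62)] ≈ 1.6270
Total items = 1.6270 × 41 = 66.71, rounded up to 67.

67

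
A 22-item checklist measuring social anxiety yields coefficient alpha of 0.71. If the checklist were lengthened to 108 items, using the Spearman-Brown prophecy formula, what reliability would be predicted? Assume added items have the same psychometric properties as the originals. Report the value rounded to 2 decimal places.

Length ratio n = 108/22 = 4.9091
r_new = 4.9091·0.71 / [1 + (4.9091 − 1)·0.71]
     = 3.4855 / 3.7755 = 0.9232

0.92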